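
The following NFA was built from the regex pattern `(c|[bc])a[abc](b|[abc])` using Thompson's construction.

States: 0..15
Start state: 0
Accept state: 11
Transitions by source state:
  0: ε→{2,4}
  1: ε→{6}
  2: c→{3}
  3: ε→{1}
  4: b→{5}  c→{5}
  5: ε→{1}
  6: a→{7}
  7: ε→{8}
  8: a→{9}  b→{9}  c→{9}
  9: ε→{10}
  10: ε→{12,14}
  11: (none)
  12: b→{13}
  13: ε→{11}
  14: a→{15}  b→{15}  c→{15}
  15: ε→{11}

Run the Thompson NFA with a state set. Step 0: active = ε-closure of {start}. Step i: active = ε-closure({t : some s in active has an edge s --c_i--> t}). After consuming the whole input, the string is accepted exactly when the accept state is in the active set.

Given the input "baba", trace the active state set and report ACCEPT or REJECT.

Answer: ACCEPT

Trace:
start: ε-closure({0}) = {0,2,4}
'b' @ 1: {1,5,6}
'a' @ 2: {7,8}
'b' @ 3: {9,10,12,14}
'a' @ 4: {11,15}  ✓accept
after full input: {11,15}  (accept=11 in)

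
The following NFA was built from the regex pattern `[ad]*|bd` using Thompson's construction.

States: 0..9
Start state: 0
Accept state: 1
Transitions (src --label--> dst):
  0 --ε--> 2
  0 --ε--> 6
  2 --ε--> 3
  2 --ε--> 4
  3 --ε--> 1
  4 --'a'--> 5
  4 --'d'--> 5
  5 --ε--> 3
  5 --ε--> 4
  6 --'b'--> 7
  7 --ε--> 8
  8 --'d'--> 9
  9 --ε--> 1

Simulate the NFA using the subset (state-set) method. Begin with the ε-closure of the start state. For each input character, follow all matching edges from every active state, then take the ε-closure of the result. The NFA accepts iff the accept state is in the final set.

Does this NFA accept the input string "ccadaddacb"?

Answer: REJECT

Steps:
initial (ε-close {0}): {0,1,2,3,4,6}
'c' @ 1: {}  — state set empty
rest 'cadaddacb' ignored (set empty)
after full input: {}  (accept=1 not in)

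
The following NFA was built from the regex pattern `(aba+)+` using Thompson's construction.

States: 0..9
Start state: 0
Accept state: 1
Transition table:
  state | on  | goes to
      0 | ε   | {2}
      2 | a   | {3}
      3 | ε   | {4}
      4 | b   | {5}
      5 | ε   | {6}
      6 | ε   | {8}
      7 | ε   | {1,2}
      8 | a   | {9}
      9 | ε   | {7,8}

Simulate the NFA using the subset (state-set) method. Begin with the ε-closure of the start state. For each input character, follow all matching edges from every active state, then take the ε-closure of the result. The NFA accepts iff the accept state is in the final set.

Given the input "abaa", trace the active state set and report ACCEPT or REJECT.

start: ε-closure({0}) = {0,2}
'a' @ 1: {3,4}
'b' @ 2: {5,6,8}
'a' @ 3: {1,2,7,8,9}  [accepting]
'a' @ 4: {1,2,3,4,7,8,9}  [accepting]
final: {1,2,3,4,7,8,9}; accept 1 in set

Answer: ACCEPT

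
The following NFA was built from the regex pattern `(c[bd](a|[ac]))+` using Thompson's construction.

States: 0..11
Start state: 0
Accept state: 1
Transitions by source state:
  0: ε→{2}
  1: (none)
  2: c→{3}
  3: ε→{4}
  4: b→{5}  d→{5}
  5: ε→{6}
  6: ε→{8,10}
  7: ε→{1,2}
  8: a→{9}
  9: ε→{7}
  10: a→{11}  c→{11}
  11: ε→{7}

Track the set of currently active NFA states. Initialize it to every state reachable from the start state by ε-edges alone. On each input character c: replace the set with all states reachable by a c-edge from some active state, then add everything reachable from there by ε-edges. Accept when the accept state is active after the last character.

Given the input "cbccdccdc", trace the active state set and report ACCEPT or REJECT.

S₀ = ε-closure({0}) = {0,2}
'c' @ 1: {3,4}
'b' @ 2: {5,6,8,10}
'c' @ 3: {1,2,7,11}  (accept∈set)
'c' @ 4: {3,4}
'd' @ 5: {5,6,8,10}
'c' @ 6: {1,2,7,11}  (accept∈set)
'c' @ 7: {3,4}
'd' @ 8: {5,6,8,10}
'c' @ 9: {1,2,7,11}  (accept∈set)
end set {1,2,7,11} — state 1 in

Answer: ACCEPT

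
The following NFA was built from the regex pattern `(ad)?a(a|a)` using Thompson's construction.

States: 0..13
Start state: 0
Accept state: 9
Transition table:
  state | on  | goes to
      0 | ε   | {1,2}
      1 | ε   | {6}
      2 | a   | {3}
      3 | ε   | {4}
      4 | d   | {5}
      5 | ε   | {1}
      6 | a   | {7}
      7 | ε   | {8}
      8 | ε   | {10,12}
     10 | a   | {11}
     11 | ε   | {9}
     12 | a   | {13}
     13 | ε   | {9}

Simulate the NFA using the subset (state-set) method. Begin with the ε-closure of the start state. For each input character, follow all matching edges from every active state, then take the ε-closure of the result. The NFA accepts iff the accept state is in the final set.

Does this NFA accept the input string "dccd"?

Answer: REJECT

Steps:
S₀ = ε-closure({0}) = {0,1,2,6}
'd' @ 1: {}  — no active states
rest 'ccd' ignored (set empty)
end set {} — state 9 not in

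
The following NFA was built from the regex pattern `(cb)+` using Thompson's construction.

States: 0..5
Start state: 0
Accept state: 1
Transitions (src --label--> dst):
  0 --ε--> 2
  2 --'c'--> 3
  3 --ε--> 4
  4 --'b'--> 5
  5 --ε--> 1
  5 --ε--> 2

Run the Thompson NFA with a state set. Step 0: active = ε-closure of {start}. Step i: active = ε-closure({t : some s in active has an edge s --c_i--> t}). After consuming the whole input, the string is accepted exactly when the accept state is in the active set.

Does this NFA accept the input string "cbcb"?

S₀ = ε-closure({0}) = {0,2}
'c' @ 1: {3,4}
'b' @ 2: {1,2,5}  ✓accept
'c' @ 3: {3,4}
'b' @ 4: {1,2,5}  ✓accept
end set {1,2,5} — state 1 in

Answer: ACCEPT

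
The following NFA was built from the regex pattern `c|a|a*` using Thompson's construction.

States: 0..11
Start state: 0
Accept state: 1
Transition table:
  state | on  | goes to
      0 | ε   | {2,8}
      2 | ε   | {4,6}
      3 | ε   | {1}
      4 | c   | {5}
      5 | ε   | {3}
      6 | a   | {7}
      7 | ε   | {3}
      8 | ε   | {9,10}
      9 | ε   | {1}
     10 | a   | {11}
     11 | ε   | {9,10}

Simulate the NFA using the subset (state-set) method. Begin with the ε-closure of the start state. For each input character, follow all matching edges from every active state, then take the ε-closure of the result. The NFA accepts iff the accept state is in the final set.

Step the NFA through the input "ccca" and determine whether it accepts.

initial (ε-close {0}): {0,1,2,4,6,8,9,10}
'c' @ 1: {1,3,5}  ✓accept
'c' @ 2: {}  — dead — no transitions
rest 'ca' ignored (set empty)
final: {}; accept 1 not in set

Answer: REJECT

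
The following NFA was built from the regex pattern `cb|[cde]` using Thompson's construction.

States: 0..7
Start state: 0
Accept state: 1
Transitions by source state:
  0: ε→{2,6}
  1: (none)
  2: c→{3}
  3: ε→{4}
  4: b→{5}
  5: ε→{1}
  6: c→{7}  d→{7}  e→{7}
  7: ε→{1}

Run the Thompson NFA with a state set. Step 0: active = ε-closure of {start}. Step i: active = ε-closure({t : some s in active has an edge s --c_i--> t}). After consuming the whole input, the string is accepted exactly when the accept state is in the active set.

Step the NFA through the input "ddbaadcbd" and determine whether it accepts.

Answer: REJECT

Steps:
S₀ = ε-closure({0}) = {0,2,6}
'd' @ 1: {1,7}  ✓accept
'd' @ 2: {}  — dead — no transitions
rest 'baadcbd' ignored (set empty)
final: {}; accept 1 not in set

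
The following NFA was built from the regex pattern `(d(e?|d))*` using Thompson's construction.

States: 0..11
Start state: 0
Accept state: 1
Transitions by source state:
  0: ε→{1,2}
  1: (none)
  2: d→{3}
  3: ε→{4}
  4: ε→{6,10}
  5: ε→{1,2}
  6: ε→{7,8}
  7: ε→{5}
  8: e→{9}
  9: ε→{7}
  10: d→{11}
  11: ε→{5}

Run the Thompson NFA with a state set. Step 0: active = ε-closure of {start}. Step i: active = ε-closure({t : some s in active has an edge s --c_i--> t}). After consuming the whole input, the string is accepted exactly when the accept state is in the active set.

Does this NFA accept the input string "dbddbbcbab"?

initial (ε-close {0}): {0,1,2}
'd' @ 1: {1,2,3,4,5,6,7,8,10}  ✓accept
'b' @ 2: {}  — state set empty
rest 'ddbbcbab' ignored (set empty)
after full input: {}  (accept=1 not in)

Answer: REJECT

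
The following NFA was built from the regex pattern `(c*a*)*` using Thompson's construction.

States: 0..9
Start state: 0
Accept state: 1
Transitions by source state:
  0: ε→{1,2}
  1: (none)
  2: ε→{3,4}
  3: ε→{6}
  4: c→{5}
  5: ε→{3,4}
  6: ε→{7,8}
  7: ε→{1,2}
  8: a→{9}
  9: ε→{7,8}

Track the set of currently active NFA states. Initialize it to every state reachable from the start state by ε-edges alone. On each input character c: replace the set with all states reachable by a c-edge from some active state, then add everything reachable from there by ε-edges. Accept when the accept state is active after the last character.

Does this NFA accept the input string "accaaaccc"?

initial (ε-close {0}): {0,1,2,3,4,6,7,8}
'a' @ 1: {1,2,3,4,6,7,8,9}  [accepting]
'c' @ 2: {1,2,3,4,5,6,7,8}  [accepting]
'c' @ 3: {1,2,3,4,5,6,7,8}  [accepting]
'a' @ 4: {1,2,3,4,6,7,8,9}  [accepting]
'a' @ 5: {1,2,3,4,6,7,8,9}  [accepting]
'a' @ 6: {1,2,3,4,6,7,8,9}  [accepting]
'c' @ 7: {1,2,3,4,5,6,7,8}  [accepting]
'c' @ 8: {1,2,3,4,5,6,7,8}  [accepting]
'c' @ 9: {1,2,3,4,5,6,7,8}  [accepting]
end set {1,2,3,4,5,6,7,8} — state 1 in

Answer: ACCEPT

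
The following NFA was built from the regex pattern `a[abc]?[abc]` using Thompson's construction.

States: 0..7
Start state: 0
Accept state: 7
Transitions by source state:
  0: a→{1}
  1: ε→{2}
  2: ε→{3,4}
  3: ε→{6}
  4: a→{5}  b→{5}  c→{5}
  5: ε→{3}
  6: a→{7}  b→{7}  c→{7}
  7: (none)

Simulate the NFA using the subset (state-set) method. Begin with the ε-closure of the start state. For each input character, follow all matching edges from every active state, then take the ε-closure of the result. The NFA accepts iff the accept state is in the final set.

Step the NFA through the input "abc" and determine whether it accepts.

start: ε-closure({0}) = {0}
'a' @ 1: {1,2,3,4,6}
'b' @ 2: {3,5,6,7}  (accept∈set)
'c' @ 3: {7}  (accept∈set)
after full input: {7}  (accept=7 in)

Answer: ACCEPT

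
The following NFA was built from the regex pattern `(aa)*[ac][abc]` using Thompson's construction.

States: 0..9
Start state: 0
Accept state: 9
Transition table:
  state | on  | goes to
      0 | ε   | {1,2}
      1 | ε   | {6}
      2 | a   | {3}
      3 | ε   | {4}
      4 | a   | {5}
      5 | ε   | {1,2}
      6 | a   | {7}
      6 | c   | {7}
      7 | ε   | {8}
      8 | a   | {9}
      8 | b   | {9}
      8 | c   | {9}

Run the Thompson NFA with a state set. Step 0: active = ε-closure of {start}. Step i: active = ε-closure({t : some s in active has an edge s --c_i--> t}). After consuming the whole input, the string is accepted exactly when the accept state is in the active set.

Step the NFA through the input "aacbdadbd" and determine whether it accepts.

Answer: REJECT

Derivation:
initial (ε-close {0}): {0,1,2,6}
'a' @ 1: {3,4,7,8}
'a' @ 2: {1,2,5,6,9}  [accepting]
'c' @ 3: {7,8}
'b' @ 4: {9}  [accepting]
'd' @ 5: {}  — state set empty
rest 'adbd' ignored (set empty)
final: {}; accept 9 not in set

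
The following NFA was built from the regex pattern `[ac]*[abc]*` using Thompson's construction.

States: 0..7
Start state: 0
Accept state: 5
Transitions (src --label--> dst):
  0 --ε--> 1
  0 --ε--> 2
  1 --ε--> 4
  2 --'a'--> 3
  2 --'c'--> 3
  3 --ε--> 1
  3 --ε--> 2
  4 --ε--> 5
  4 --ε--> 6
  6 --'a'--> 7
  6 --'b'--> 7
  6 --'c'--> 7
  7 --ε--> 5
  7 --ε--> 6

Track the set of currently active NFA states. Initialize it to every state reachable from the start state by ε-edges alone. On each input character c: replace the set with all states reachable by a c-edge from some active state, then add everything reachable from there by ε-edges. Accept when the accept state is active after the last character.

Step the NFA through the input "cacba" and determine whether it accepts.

Answer: ACCEPT

Derivation:
initial (ε-close {0}): {0,1,2,4,5,6}
'c' @ 1: {1,2,3,4,5,6,7}  [accepting]
'a' @ 2: {1,2,3,4,5,6,7}  [accepting]
'c' @ 3: {1,2,3,4,5,6,7}  [accepting]
'b' @ 4: {5,6,7}  [accepting]
'a' @ 5: {5,6,7}  [accepting]
final: {5,6,7}; accept 5 in set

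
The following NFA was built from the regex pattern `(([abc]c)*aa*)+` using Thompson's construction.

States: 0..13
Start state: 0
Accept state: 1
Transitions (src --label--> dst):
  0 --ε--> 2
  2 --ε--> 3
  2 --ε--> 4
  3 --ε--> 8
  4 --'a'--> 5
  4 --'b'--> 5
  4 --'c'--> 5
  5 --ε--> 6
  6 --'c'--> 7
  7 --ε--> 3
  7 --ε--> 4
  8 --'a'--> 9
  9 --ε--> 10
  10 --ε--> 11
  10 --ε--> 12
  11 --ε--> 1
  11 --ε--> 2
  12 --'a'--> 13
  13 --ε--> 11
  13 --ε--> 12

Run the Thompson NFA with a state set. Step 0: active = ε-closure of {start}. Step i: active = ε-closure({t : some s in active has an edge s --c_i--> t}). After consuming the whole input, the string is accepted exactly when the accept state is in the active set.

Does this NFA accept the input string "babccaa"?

Answer: REJECT

Steps:
initial (ε-close {0}): {0,2,3,4,8}
'b' @ 1: {5,6}
'a' @ 2: {}  — state set empty
rest 'bccaa' ignored (set empty)
after full input: {}  (accept=1 not in)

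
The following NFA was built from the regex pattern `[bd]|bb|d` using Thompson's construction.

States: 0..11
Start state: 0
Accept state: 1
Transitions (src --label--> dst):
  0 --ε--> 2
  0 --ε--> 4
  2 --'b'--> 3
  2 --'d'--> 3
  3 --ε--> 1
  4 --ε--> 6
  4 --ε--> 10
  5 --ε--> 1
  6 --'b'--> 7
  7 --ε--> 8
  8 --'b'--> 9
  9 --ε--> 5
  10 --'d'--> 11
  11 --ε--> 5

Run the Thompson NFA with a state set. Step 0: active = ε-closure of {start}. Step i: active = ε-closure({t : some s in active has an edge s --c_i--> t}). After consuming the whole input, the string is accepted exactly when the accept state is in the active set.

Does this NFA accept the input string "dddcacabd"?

Answer: REJECT

Trace:
S₀ = ε-closure({0}) = {0,2,4,6,10}
'd' @ 1: {1,3,5,11}  (accept∈set)
'd' @ 2: {}  — state set empty
rest 'dcacabd' ignored (set empty)
end set {} — state 1 not in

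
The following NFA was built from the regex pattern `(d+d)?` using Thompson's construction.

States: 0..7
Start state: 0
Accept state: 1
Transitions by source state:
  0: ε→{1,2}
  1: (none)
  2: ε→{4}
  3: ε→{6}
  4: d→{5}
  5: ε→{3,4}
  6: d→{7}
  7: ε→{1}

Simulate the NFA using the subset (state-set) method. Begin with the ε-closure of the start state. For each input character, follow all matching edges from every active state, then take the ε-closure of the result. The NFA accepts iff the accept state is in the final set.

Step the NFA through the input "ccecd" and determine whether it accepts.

start: ε-closure({0}) = {0,1,2,4}
'c' @ 1: {}  — no active states
rest 'cecd' ignored (set empty)
end set {} — state 1 not in

Answer: REJECT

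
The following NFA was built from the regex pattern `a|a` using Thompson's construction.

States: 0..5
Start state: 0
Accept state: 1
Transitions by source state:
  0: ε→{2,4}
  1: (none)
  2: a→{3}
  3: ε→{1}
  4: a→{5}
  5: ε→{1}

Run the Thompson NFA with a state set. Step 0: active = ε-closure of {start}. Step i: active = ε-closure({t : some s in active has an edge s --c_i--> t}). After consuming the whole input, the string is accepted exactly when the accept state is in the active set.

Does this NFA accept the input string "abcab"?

start: ε-closure({0}) = {0,2,4}
'a' @ 1: {1,3,5}  [accepting]
'b' @ 2: {}  — dead — no transitions
rest 'cab' ignored (set empty)
after full input: {}  (accept=1 not in)

Answer: REJECT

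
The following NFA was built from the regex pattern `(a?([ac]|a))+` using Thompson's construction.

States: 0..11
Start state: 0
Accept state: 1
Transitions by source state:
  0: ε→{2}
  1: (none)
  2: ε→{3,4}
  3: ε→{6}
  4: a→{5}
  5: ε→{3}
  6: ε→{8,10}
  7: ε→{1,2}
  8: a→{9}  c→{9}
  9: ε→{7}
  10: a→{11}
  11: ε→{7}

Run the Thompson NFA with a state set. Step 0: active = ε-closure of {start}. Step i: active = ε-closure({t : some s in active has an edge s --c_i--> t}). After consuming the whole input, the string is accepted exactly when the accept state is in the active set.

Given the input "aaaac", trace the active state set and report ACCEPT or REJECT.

Answer: ACCEPT

Derivation:
initial (ε-close {0}): {0,2,3,4,6,8,10}
'a' @ 1: {1,2,3,4,5,6,7,8,9,10,11}  (accept∈set)
'a' @ 2: {1,2,3,4,5,6,7,8,9,10,11}  (accept∈set)
'a' @ 3: {1,2,3,4,5,6,7,8,9,10,11}  (accept∈set)
'a' @ 4: {1,2,3,4,5,6,7,8,9,10,11}  (accept∈set)
'c' @ 5: {1,2,3,4,6,7,8,9,10}  (accept∈set)
final: {1,2,3,4,6,7,8,9,10}; accept 1 in set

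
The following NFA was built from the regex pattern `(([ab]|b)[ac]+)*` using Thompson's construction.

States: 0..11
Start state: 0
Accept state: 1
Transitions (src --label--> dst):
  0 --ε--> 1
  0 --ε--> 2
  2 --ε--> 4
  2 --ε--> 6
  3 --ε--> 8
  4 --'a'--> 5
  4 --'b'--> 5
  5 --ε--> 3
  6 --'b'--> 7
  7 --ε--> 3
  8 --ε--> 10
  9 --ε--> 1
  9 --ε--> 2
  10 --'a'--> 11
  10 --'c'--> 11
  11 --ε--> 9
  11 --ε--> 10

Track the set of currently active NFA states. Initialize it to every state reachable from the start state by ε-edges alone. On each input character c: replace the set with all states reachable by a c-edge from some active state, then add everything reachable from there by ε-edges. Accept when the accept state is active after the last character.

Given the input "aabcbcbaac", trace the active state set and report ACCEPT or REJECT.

initial (ε-close {0}): {0,1,2,4,6}
'a' @ 1: {3,5,8,10}
'a' @ 2: {1,2,4,6,9,10,11}  [accepting]
'b' @ 3: {3,5,7,8,10}
'c' @ 4: {1,2,4,6,9,10,11}  [accepting]
'b' @ 5: {3,5,7,8,10}
'c' @ 6: {1,2,4,6,9,10,11}  [accepting]
'b' @ 7: {3,5,7,8,10}
'a' @ 8: {1,2,4,6,9,10,11}  [accepting]
'a' @ 9: {1,2,3,4,5,6,8,9,10,11}  [accepting]
'c' @ 10: {1,2,4,6,9,10,11}  [accepting]
final: {1,2,4,6,9,10,11}; accept 1 in set

Answer: ACCEPT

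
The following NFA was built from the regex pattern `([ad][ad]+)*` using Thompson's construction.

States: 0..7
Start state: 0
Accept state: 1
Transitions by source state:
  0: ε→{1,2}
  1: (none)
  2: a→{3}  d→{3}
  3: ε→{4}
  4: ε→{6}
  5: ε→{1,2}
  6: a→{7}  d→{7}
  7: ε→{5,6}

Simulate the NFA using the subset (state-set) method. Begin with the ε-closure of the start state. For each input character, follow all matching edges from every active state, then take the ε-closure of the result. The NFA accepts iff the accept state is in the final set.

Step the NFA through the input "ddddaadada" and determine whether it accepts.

Answer: ACCEPT

Trace:
start: ε-closure({0}) = {0,1,2}
'd' @ 1: {3,4,6}
'd' @ 2: {1,2,5,6,7}  [accepting]
'd' @ 3: {1,2,3,4,5,6,7}  [accepting]
'd' @ 4: {1,2,3,4,5,6,7}  [accepting]
'a' @ 5: {1,2,3,4,5,6,7}  [accepting]
'a' @ 6: {1,2,3,4,5,6,7}  [accepting]
'd' @ 7: {1,2,3,4,5,6,7}  [accepting]
'a' @ 8: {1,2,3,4,5,6,7}  [accepting]
'd' @ 9: {1,2,3,4,5,6,7}  [accepting]
'a' @ 10: {1,2,3,4,5,6,7}  [accepting]
end set {1,2,3,4,5,6,7} — state 1 in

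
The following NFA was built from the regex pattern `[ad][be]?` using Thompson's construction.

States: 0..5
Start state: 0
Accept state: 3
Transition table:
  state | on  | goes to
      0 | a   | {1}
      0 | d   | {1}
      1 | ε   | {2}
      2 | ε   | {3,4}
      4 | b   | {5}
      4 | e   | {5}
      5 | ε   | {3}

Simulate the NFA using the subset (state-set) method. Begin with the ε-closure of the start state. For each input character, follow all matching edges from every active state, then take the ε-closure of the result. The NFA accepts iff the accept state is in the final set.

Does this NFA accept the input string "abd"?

Answer: REJECT

Derivation:
S₀ = ε-closure({0}) = {0}
'a' @ 1: {1,2,3,4}  (accept∈set)
'b' @ 2: {3,5}  (accept∈set)
'd' @ 3: {}  — no active states
end set {} — state 3 not in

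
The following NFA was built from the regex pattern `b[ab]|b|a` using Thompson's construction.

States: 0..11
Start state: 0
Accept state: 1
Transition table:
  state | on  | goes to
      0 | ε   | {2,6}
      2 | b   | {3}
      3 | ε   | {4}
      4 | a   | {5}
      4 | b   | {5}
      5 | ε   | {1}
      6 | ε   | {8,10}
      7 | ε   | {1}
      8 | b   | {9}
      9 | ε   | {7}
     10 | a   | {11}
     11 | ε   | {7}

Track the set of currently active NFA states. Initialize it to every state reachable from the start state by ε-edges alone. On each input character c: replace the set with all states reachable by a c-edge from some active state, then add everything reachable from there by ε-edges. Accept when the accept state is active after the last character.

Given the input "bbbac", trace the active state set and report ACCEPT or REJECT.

Answer: REJECT

Derivation:
start: ε-closure({0}) = {0,2,6,8,10}
'b' @ 1: {1,3,4,7,9}  ✓accept
'b' @ 2: {1,5}  ✓accept
'b' @ 3: {}  — dead — no transitions
rest 'ac' ignored (set empty)
end set {} — state 1 not in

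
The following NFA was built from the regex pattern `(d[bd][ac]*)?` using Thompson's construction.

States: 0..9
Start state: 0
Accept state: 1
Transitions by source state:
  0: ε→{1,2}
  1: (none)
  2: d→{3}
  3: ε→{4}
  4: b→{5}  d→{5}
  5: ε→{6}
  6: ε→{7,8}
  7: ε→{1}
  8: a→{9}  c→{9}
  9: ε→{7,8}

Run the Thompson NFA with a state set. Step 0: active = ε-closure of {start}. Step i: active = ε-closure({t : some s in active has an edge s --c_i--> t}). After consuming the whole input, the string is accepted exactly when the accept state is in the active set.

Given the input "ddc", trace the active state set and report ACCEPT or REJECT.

initial (ε-close {0}): {0,1,2}
'd' @ 1: {3,4}
'd' @ 2: {1,5,6,7,8}  (accept∈set)
'c' @ 3: {1,7,8,9}  (accept∈set)
final: {1,7,8,9}; accept 1 in set

Answer: ACCEPT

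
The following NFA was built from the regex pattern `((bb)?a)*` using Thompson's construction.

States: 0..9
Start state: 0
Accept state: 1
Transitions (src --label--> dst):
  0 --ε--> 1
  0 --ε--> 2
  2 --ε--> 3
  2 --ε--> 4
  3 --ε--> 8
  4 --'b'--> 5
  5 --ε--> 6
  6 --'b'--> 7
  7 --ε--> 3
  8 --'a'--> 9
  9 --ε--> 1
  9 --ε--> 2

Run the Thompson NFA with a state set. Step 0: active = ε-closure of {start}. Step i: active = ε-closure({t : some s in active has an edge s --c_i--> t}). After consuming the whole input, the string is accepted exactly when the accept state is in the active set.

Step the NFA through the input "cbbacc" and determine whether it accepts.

Answer: REJECT

Steps:
start: ε-closure({0}) = {0,1,2,3,4,8}
'c' @ 1: {}  — no active states
rest 'bbacc' ignored (set empty)
final: {}; accept 1 not in set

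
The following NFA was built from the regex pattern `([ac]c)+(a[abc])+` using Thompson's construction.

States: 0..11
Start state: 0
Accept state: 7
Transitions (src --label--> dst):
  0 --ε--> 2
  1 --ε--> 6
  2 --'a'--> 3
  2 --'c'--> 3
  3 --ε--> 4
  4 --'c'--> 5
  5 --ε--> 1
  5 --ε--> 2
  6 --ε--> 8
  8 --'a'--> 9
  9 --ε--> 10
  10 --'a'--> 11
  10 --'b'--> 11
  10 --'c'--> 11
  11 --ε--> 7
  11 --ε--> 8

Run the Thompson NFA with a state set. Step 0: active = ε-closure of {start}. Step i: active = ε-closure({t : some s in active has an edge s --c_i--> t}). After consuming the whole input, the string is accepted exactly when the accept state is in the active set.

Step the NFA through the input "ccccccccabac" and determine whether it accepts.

initial (ε-close {0}): {0,2}
'c' @ 1: {3,4}
'c' @ 2: {1,2,5,6,8}
'c' @ 3: {3,4}
'c' @ 4: {1,2,5,6,8}
'c' @ 5: {3,4}
'c' @ 6: {1,2,5,6,8}
'c' @ 7: {3,4}
'c' @ 8: {1,2,5,6,8}
'a' @ 9: {3,4,9,10}
'b' @ 10: {7,8,11}  (accept∈set)
'a' @ 11: {9,10}
'c' @ 12: {7,8,11}  (accept∈set)
end set {7,8,11} — state 7 in

Answer: ACCEPT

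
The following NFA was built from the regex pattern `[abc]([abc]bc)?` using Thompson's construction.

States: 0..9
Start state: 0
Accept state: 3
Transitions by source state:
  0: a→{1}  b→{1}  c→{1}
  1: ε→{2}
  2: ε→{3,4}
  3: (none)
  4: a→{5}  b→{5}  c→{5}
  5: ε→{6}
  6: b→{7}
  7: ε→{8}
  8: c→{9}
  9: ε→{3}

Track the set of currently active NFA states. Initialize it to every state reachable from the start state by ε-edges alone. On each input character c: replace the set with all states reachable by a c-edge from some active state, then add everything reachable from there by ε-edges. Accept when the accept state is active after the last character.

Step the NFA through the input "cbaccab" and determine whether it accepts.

S₀ = ε-closure({0}) = {0}
'c' @ 1: {1,2,3,4}  ✓accept
'b' @ 2: {5,6}
'a' @ 3: {}  — dead — no transitions
rest 'ccab' ignored (set empty)
end set {} — state 3 not in

Answer: REJECT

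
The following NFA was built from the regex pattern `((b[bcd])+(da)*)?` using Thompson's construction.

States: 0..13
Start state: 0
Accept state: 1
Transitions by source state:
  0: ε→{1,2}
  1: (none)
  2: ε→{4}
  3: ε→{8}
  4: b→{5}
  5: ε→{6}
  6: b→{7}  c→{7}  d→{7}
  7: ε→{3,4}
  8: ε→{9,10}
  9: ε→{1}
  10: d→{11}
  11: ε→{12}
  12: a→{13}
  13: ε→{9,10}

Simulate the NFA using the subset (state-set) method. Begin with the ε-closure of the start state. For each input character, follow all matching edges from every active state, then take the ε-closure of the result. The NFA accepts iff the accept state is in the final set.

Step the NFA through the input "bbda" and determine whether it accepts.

Answer: ACCEPT

Derivation:
initial (ε-close {0}): {0,1,2,4}
'b' @ 1: {5,6}
'b' @ 2: {1,3,4,7,8,9,10}  (accept∈set)
'd' @ 3: {11,12}
'a' @ 4: {1,9,10,13}  (accept∈set)
after full input: {1,9,10,13}  (accept=1 in)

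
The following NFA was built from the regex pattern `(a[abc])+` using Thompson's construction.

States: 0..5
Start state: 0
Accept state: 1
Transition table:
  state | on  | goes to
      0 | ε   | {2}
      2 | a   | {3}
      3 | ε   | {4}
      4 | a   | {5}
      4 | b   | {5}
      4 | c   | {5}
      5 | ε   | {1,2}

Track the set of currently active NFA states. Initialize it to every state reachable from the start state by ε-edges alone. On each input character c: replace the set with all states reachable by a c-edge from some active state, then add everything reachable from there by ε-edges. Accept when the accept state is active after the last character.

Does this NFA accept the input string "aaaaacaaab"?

Answer: ACCEPT

Trace:
start: ε-closure({0}) = {0,2}
'a' @ 1: {3,4}
'a' @ 2: {1,2,5}  [accepting]
'a' @ 3: {3,4}
'a' @ 4: {1,2,5}  [accepting]
'a' @ 5: {3,4}
'c' @ 6: {1,2,5}  [accepting]
'a' @ 7: {3,4}
'a' @ 8: {1,2,5}  [accepting]
'a' @ 9: {3,4}
'b' @ 10: {1,2,5}  [accepting]
after full input: {1,2,5}  (accept=1 in)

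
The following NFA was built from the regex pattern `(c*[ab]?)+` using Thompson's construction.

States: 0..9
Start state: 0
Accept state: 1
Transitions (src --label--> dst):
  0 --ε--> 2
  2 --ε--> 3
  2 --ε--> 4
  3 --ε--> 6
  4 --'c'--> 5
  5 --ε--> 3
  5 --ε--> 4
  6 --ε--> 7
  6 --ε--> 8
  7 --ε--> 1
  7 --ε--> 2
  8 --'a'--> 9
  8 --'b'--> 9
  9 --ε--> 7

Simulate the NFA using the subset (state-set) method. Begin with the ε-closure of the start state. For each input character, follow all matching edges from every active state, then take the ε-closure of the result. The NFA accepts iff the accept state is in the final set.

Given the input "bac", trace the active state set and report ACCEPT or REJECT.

Answer: ACCEPT

Steps:
initial (ε-close {0}): {0,1,2,3,4,6,7,8}
'b' @ 1: {1,2,3,4,6,7,8,9}  (accept∈set)
'a' @ 2: {1,2,3,4,6,7,8,9}  (accept∈set)
'c' @ 3: {1,2,3,4,5,6,7,8}  (accept∈set)
after full input: {1,2,3,4,5,6,7,8}  (accept=1 in)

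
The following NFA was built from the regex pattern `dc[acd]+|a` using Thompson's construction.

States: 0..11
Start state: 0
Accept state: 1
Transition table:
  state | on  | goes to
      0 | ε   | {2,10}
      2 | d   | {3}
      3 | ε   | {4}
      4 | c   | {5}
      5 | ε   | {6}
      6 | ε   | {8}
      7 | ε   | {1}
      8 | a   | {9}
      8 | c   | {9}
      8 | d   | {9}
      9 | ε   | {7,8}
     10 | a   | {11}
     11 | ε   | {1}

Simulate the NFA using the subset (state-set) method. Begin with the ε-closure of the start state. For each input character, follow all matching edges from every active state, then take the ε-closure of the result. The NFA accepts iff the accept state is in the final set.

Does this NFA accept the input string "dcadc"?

Answer: ACCEPT

Steps:
S₀ = ε-closure({0}) = {0,2,10}
'd' @ 1: {3,4}
'c' @ 2: {5,6,8}
'a' @ 3: {1,7,8,9}  [accepting]
'd' @ 4: {1,7,8,9}  [accepting]
'c' @ 5: {1,7,8,9}  [accepting]
final: {1,7,8,9}; accept 1 in set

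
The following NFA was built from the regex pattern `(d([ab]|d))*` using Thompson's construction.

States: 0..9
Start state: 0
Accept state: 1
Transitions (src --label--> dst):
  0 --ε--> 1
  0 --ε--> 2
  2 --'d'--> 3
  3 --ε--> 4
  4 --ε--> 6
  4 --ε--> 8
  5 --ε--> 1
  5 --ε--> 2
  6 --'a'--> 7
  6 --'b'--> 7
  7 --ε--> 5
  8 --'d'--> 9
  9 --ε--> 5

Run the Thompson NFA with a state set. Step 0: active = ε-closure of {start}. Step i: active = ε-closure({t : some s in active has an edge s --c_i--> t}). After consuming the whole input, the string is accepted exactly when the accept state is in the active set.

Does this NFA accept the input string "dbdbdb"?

start: ε-closure({0}) = {0,1,2}
'd' @ 1: {3,4,6,8}
'b' @ 2: {1,2,5,7}  [accepting]
'd' @ 3: {3,4,6,8}
'b' @ 4: {1,2,5,7}  [accepting]
'd' @ 5: {3,4,6,8}
'b' @ 6: {1,2,5,7}  [accepting]
end set {1,2,5,7} — state 1 in

Answer: ACCEPT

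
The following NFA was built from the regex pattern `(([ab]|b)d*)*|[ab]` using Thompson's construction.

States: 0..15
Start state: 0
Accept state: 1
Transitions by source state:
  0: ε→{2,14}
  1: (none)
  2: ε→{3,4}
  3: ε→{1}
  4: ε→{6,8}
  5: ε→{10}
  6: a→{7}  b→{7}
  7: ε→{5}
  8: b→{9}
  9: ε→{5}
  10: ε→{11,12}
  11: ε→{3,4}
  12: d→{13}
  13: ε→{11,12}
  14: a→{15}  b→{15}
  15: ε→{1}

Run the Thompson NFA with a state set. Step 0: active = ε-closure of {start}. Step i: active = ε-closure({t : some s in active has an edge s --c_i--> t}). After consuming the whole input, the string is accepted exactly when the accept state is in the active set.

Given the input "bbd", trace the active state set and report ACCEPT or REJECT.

Answer: ACCEPT

Trace:
initial (ε-close {0}): {0,1,2,3,4,6,8,14}
'b' @ 1: {1,3,4,5,6,7,8,9,10,11,12,15}  (accept∈set)
'b' @ 2: {1,3,4,5,6,7,8,9,10,11,12}  (accept∈set)
'd' @ 3: {1,3,4,6,8,11,12,13}  (accept∈set)
end set {1,3,4,6,8,11,12,13} — state 1 in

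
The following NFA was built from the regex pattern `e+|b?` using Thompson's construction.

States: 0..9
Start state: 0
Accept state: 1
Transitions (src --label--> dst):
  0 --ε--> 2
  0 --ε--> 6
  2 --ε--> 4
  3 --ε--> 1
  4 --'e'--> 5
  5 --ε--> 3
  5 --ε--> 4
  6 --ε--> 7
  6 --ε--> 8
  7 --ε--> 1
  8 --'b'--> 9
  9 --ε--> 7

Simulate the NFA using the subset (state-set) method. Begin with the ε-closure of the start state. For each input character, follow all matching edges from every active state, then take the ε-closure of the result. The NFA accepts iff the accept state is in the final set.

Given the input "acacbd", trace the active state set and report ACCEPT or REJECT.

Answer: REJECT

Trace:
start: ε-closure({0}) = {0,1,2,4,6,7,8}
'a' @ 1: {}  — state set empty
rest 'cacbd' ignored (set empty)
after full input: {}  (accept=1 not in)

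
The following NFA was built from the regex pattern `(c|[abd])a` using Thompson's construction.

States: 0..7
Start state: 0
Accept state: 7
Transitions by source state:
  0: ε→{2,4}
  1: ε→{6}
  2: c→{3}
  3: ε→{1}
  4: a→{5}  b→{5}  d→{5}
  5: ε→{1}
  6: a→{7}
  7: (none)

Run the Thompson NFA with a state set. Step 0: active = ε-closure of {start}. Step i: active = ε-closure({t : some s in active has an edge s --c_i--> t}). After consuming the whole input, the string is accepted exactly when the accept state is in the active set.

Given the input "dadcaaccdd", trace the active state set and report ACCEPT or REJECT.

start: ε-closure({0}) = {0,2,4}
'd' @ 1: {1,5,6}
'a' @ 2: {7}  ✓accept
'd' @ 3: {}  — no active states
rest 'caaccdd' ignored (set empty)
end set {} — state 7 not in

Answer: REJECT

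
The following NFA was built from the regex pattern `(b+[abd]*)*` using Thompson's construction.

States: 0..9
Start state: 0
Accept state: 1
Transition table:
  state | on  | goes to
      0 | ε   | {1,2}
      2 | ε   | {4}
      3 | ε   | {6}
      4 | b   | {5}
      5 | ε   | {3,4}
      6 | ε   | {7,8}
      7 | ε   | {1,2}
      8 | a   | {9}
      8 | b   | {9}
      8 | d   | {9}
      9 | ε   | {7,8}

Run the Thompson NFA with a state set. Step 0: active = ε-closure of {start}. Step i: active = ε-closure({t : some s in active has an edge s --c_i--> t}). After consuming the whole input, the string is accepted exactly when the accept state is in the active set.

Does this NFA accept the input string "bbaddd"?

Answer: ACCEPT

Derivation:
start: ε-closure({0}) = {0,1,2,4}
'b' @ 1: {1,2,3,4,5,6,7,8}  [accepting]
'b' @ 2: {1,2,3,4,5,6,7,8,9}  [accepting]
'a' @ 3: {1,2,4,7,8,9}  [accepting]
'd' @ 4: {1,2,4,7,8,9}  [accepting]
'd' @ 5: {1,2,4,7,8,9}  [accepting]
'd' @ 6: {1,2,4,7,8,9}  [accepting]
after full input: {1,2,4,7,8,9}  (accept=1 in)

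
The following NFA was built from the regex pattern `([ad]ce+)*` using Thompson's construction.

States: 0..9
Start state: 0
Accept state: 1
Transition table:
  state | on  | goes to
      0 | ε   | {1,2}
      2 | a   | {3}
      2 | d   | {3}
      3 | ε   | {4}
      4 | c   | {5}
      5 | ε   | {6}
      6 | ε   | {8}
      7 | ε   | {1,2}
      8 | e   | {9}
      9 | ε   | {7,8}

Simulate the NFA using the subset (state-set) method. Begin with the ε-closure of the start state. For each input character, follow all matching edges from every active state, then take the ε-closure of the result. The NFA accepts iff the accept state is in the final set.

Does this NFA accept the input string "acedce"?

Answer: ACCEPT

Steps:
S₀ = ε-closure({0}) = {0,1,2}
'a' @ 1: {3,4}
'c' @ 2: {5,6,8}
'e' @ 3: {1,2,7,8,9}  (accept∈set)
'd' @ 4: {3,4}
'c' @ 5: {5,6,8}
'e' @ 6: {1,2,7,8,9}  (accept∈set)
final: {1,2,7,8,9}; accept 1 in set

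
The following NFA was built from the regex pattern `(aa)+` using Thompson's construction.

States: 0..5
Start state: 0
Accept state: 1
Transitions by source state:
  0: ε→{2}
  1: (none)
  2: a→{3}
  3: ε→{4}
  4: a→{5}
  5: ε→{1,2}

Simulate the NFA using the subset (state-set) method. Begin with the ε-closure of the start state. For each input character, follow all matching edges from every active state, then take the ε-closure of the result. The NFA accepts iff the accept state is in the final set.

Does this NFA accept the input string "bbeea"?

S₀ = ε-closure({0}) = {0,2}
'b' @ 1: {}  — dead — no transitions
rest 'beea' ignored (set empty)
final: {}; accept 1 not in set

Answer: REJECT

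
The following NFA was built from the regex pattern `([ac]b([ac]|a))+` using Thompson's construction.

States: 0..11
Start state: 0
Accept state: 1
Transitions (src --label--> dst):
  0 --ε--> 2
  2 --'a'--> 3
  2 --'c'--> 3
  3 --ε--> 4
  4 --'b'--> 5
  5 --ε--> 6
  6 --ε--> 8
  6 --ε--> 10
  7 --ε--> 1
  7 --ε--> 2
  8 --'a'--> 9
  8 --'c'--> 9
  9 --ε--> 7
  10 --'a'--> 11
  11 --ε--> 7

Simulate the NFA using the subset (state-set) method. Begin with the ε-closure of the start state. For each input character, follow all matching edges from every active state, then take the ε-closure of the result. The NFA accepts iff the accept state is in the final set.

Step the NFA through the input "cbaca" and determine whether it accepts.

S₀ = ε-closure({0}) = {0,2}
'c' @ 1: {3,4}
'b' @ 2: {5,6,8,10}
'a' @ 3: {1,2,7,9,11}  ✓accept
'c' @ 4: {3,4}
'a' @ 5: {}  — no active states
end set {} — state 1 not in

Answer: REJECT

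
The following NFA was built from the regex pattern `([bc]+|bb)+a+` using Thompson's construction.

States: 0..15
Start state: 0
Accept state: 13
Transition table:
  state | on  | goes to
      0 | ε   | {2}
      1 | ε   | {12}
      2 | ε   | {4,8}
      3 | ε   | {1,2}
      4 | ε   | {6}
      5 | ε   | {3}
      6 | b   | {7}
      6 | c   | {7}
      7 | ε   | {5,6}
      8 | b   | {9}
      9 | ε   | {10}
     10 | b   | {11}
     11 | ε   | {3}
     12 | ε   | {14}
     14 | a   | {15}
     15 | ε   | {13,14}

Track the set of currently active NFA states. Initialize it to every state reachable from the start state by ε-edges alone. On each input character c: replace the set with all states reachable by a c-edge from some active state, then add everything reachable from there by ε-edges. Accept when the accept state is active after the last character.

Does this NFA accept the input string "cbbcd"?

start: ε-closure({0}) = {0,2,4,6,8}
'c' @ 1: {1,2,3,4,5,6,7,8,12,14}
'b' @ 2: {1,2,3,4,5,6,7,8,9,10,12,14}
'b' @ 3: {1,2,3,4,5,6,7,8,9,10,11,12,14}
'c' @ 4: {1,2,3,4,5,6,7,8,12,14}
'd' @ 5: {}  — dead — no transitions
after full input: {}  (accept=13 not in)

Answer: REJECT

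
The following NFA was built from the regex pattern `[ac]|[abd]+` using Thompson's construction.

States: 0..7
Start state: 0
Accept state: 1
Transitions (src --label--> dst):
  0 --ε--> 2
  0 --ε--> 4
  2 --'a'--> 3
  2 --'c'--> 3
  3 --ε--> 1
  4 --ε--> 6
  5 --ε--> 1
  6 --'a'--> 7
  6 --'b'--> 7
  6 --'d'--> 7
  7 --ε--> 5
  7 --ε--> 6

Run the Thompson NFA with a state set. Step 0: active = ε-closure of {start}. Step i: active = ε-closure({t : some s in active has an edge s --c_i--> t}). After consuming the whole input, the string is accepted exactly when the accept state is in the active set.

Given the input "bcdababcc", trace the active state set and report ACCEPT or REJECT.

Answer: REJECT

Trace:
start: ε-closure({0}) = {0,2,4,6}
'b' @ 1: {1,5,6,7}  (accept∈set)
'c' @ 2: {}  — dead — no transitions
rest 'dababcc' ignored (set empty)
end set {} — state 1 not in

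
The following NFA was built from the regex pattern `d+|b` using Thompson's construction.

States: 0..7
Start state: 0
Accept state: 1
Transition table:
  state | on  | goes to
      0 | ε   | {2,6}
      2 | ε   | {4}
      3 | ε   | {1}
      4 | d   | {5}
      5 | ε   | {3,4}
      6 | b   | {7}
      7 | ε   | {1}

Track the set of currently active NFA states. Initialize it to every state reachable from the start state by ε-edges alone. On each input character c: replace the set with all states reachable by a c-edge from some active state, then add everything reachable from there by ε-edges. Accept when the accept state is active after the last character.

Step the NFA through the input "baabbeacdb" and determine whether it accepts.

start: ε-closure({0}) = {0,2,4,6}
'b' @ 1: {1,7}  [accepting]
'a' @ 2: {}  — no active states
rest 'abbeacdb' ignored (set empty)
final: {}; accept 1 not in set

Answer: REJECT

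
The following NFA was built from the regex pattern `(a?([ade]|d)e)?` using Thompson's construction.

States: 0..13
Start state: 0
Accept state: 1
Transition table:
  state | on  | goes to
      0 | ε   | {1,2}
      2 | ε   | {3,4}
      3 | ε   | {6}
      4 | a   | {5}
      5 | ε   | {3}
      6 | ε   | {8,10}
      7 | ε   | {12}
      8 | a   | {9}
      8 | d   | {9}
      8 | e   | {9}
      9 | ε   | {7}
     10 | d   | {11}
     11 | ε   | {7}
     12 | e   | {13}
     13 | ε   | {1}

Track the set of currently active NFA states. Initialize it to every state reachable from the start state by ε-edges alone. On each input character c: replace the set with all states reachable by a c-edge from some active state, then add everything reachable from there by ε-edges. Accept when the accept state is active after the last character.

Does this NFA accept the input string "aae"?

Answer: ACCEPT

Trace:
S₀ = ε-closure({0}) = {0,1,2,3,4,6,8,10}
'a' @ 1: {3,5,6,7,8,9,10,12}
'a' @ 2: {7,9,12}
'e' @ 3: {1,13}  (accept∈set)
final: {1,13}; accept 1 in set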